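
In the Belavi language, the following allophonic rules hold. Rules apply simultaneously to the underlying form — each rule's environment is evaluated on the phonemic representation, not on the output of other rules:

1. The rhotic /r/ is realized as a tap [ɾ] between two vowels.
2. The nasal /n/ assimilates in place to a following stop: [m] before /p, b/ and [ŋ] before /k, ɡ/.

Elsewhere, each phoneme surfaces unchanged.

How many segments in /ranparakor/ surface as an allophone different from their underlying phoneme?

2

Segments that undergo a rule: /n/ → [m] (rule 2); /r/ → [ɾ] (rule 1).
All other segments surface unchanged.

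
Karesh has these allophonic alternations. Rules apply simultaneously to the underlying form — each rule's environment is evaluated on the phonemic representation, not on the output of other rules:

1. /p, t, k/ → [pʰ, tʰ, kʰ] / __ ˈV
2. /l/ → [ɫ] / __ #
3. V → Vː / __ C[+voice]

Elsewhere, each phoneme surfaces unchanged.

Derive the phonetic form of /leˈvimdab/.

/l/ — word-initial; rule 2 does not apply here → [l].
Rule 3 applies to /e/ (between /l/ and /v/: before a voiced consonant) → [eː].
/v/ (between /e/ and /i/) is unaffected → [v].
/i/ meets the environment for rule 3 (before a voiced consonant) → [iː].
/m/ (between /i/ and /d/) is unaffected → [m].
/d/ stays [d].
/a/ meets the environment for rule 3 (before a voiced consonant) → [aː].
/b/ — not in any rule's target class → [b].

[leːˈviːmdaːb]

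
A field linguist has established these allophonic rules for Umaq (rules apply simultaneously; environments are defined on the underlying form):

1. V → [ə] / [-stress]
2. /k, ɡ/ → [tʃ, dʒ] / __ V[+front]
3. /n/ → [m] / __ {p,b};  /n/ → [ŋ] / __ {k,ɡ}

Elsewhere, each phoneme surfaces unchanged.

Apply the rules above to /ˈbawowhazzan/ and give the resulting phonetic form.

/b/ — not in any rule's target class → [b].
/a/ (between /b/ and /w/) fails the environment for rule 1, so it stays [a].
/w/ stays [w].
/o/ — between /w/ and /w/, in an unstressed syllable — surfaces as [ə] (rule 1).
/w/ (between /o/ and /h/): no rule targets it → [w].
/h/ stays [h].
Rule 1 applies to /a/ (between /h/ and /z/: in an unstressed syllable) → [ə].
/z/ — not in any rule's target class → [z].
/z/ (between /z/ and /a/) is unaffected → [z].
/a/ (between /z/ and /n/): in an unstressed syllable, so rule 1 applies → [ə].
/n/ (word-final) is in the target of rule 3 but the environment (before a labial or velar stop) is not met → [n].

[ˈbawəwhəzzən]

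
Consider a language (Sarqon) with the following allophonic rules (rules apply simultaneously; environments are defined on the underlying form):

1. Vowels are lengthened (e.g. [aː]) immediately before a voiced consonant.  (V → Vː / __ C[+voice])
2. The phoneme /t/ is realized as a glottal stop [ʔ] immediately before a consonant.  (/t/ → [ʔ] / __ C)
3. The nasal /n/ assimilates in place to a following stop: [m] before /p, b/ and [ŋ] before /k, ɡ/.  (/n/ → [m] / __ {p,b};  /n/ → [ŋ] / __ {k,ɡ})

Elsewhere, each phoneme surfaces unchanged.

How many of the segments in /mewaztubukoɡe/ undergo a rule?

4

Segments that undergo a rule: /e/ → [eː] (rule 1); /a/ → [aː] (rule 1); /u/ → [uː] (rule 1); /o/ → [oː] (rule 1).
All other segments surface unchanged.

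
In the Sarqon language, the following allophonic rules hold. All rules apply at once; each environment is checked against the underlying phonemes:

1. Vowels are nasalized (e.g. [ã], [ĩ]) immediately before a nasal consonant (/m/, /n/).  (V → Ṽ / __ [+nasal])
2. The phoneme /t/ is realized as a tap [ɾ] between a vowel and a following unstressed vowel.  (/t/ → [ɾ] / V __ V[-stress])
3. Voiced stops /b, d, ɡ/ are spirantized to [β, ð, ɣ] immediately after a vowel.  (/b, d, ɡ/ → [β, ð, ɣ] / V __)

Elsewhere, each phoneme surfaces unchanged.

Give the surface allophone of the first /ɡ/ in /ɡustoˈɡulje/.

/ɡ/ (word-initial): rule 3 targets it, but not immediately after a vowel → unchanged [ɡ].

[ɡ]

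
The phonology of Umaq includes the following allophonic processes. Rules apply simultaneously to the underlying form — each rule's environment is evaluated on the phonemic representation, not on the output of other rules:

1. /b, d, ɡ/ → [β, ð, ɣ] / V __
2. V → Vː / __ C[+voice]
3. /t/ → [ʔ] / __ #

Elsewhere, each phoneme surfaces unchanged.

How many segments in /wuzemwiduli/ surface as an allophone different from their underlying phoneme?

Segments that undergo a rule: /u/ → [uː] (rule 2); /e/ → [eː] (rule 2); /i/ → [iː] (rule 2); /d/ → [ð] (rule 1); /u/ → [uː] (rule 2).
All other segments surface unchanged.

5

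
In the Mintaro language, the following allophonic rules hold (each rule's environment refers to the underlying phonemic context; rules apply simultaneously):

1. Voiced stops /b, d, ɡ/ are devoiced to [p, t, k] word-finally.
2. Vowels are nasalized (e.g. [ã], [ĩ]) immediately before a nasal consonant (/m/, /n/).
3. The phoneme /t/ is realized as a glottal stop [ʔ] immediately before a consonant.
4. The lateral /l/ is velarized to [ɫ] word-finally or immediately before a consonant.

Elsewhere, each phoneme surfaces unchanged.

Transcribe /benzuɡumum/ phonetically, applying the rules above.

[bẽnzuɡũmũm]

/b/ (word-initial) is in the target of rule 1 but the environment (word-finally) is not met → [b].
/e/ — between /b/ and /n/, before a nasal consonant — surfaces as [ẽ] (rule 2).
/n/ (between /e/ and /z/): no rule targets it → [n].
/z/ (between /n/ and /u/) is unaffected → [z].
/u/ (between /z/ and /ɡ/) is in the target of rule 2 but the environment (before a nasal consonant) is not met → [u].
/ɡ/ (between /u/ and /u/) fails the environment for rule 1, so it stays [ɡ].
/u/ — between /ɡ/ and /m/, before a nasal consonant — surfaces as [ũ] (rule 2).
/m/ — not in any rule's target class → [m].
/u/ (between /m/ and /m/) occurs before a nasal consonant → [ũ] by rule 2.
/m/ (word-final) is unaffected → [m].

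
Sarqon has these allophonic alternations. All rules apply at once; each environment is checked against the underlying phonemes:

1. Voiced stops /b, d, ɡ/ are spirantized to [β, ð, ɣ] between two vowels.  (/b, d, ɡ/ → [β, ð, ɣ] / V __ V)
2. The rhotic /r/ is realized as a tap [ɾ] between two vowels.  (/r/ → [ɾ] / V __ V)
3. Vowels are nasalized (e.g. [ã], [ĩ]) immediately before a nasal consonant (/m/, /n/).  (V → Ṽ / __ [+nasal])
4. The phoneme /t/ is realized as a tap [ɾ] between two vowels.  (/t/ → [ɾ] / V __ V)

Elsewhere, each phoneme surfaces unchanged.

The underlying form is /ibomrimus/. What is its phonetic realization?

[iβõmrĩmus]

/i/ (word-initial) is in the target of rule 3 but the environment (before a nasal consonant) is not met → [i].
/b/ (between /i/ and /o/) occurs between two vowels → [β] by rule 1.
/o/ (between /b/ and /m/) occurs before a nasal consonant → [õ] by rule 3.
/m/ (between /o/ and /r/) is unaffected → [m].
/r/ (between /m/ and /i/): rule 2 targets it, but not between two vowels → unchanged [r].
Rule 3 applies to /i/ (between /r/ and /m/: before a nasal consonant) → [ĩ].
/m/ — not in any rule's target class → [m].
/u/ (between /m/ and /s/): rule 3 targets it, but not before a nasal consonant → unchanged [u].
/s/ (word-final) is unaffected → [s].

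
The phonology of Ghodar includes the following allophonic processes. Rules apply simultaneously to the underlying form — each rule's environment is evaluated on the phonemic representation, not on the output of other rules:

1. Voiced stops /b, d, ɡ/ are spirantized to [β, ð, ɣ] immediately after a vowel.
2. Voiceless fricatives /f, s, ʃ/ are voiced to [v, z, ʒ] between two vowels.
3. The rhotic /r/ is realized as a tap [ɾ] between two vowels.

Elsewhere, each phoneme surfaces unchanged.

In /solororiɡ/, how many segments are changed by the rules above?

3

Segments that undergo a rule: /r/ → [ɾ] (rule 3); /r/ → [ɾ] (rule 3); /ɡ/ → [ɣ] (rule 1).
All other segments surface unchanged.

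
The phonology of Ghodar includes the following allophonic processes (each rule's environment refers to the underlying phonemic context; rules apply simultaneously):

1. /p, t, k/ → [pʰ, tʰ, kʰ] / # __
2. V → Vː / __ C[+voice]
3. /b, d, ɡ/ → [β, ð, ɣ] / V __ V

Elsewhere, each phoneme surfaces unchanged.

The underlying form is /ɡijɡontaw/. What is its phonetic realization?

[ɡiːjɡoːntaːw]

/ɡ/ — word-initial; rule 3 does not apply here → [ɡ].
/i/ — between /ɡ/ and /j/, before a voiced consonant — surfaces as [iː] (rule 2).
/j/ — not in any rule's target class → [j].
/ɡ/ (between /j/ and /o/) fails the environment for rule 3, so it stays [ɡ].
Rule 2 applies to /o/ (between /ɡ/ and /n/: before a voiced consonant) → [oː].
/n/ — not in any rule's target class → [n].
/t/ — between /n/ and /a/; rule 1 does not apply here → [t].
/a/ (between /t/ and /w/) occurs before a voiced consonant → [aː] by rule 2.
/w/ — not in any rule's target class → [w].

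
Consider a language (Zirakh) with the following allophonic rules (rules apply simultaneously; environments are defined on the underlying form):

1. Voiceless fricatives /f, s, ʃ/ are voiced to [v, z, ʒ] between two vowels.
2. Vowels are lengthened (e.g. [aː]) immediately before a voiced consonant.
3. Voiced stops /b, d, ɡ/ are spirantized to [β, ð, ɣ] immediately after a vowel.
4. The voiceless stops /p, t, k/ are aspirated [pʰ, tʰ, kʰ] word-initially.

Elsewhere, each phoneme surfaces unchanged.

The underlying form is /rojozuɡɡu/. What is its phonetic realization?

[roːjoːzuːɣɡu]

/r/ (word-initial) is unaffected → [r].
/o/ — between /r/ and /j/, before a voiced consonant — surfaces as [oː] (rule 2).
/j/ (between /o/ and /o/) is unaffected → [j].
/o/ meets the environment for rule 2 (before a voiced consonant) → [oː].
/z/ — not in any rule's target class → [z].
/u/ (between /z/ and /ɡ/) occurs before a voiced consonant → [uː] by rule 2.
/ɡ/ (between /u/ and /ɡ/) occurs immediately after a vowel → [ɣ] by rule 3.
/ɡ/ (between /ɡ/ and /u/) is in the target of rule 3 but the environment (immediately after a vowel) is not met → [ɡ].
/u/ — word-final; rule 2 does not apply here → [u].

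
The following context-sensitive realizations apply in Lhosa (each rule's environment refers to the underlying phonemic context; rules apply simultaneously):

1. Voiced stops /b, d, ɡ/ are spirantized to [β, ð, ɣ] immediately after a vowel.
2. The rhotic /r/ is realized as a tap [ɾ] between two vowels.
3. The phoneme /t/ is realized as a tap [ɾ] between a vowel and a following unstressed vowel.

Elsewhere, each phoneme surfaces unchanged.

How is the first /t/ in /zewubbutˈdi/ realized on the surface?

[t]

/t/ — between /u/ and /d/; rule 3 does not apply here → [t].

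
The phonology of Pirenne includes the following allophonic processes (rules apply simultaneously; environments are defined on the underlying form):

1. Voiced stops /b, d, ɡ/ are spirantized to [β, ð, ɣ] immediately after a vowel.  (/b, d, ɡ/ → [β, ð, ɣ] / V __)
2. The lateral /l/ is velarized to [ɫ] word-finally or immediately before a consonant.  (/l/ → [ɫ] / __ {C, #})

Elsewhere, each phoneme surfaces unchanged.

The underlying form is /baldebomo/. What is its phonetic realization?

/b/ (word-initial): rule 1 targets it, but not immediately after a vowel → unchanged [b].
/a/ — not in any rule's target class → [a].
/l/ — between /a/ and /d/, word-finally or immediately before a consonant — surfaces as [ɫ] (rule 2).
/d/ (between /l/ and /e/) fails the environment for rule 1, so it stays [d].
/e/ — not in any rule's target class → [e].
/b/ (between /e/ and /o/): immediately after a vowel, so rule 1 applies → [β].
/o/ — not in any rule's target class → [o].
/m/ (between /o/ and /o/): no rule targets it → [m].
/o/ (word-final): no rule targets it → [o].

[baɫdeβomo]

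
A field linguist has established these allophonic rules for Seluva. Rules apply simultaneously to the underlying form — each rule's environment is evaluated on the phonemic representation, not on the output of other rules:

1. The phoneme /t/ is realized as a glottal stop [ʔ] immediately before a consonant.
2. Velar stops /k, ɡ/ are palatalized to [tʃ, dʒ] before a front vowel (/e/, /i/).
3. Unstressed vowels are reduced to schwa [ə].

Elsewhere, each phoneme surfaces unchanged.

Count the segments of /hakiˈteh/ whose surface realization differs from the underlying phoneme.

3

Segments that undergo a rule: /a/ → [ə] (rule 3); /k/ → [tʃ] (rule 2); /i/ → [ə] (rule 3).
All other segments surface unchanged.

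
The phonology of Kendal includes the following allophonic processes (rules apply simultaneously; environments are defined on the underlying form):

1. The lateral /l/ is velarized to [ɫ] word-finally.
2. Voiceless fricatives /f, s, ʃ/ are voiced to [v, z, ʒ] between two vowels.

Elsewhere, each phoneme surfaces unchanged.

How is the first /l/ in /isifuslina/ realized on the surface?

[l]

/l/ (between /s/ and /i/) is in the target of rule 1 but the environment (word-finally) is not met → [l].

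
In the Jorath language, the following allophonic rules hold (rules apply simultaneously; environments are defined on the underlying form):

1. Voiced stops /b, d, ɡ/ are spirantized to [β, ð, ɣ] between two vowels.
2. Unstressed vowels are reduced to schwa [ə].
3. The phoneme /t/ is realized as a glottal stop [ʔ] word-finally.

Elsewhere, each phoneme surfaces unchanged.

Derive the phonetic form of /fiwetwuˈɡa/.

[fəwətwəˈɣa]

/f/ (word-initial) is unaffected → [f].
/i/ meets the environment for rule 2 (in an unstressed syllable) → [ə].
/w/ (between /i/ and /e/) is unaffected → [w].
Rule 2 applies to /e/ (between /w/ and /t/: in an unstressed syllable) → [ə].
/t/ (between /e/ and /w/) fails the environment for rule 3, so it stays [t].
/w/ (between /t/ and /u/): no rule targets it → [w].
Rule 2 applies to /u/ (between /w/ and /ɡ/: in an unstressed syllable) → [ə].
Rule 1 applies to /ɡ/ (between /u/ and /a/: between two vowels) → [ɣ].
/a/ — word-final; rule 2 does not apply here → [a].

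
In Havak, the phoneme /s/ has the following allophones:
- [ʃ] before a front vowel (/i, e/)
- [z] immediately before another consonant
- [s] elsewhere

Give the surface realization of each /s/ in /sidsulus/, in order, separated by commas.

[ʃ], [s], [s]

Occurrence 1 (position 1): before a front vowel (/i, e/) → [ʃ].
Occurrence 2 (position 4): no conditioning environment matches → elsewhere allophone [s].
Occurrence 3 (position 8): no conditioning environment matches → elsewhere allophone [s].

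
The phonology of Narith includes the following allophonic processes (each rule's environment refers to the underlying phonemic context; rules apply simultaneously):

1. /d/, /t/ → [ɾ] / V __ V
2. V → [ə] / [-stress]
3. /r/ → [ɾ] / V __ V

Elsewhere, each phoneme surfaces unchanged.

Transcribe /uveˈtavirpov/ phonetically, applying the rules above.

/u/ meets the environment for rule 2 (in an unstressed syllable) → [ə].
/v/ — not in any rule's target class → [v].
Rule 2 applies to /e/ (between /v/ and /t/: in an unstressed syllable) → [ə].
/t/ (between /e/ and /a/) occurs between two vowels → [ɾ] by rule 1.
/a/ (between /t/ and /v/) fails the environment for rule 2, so it stays [a].
/v/ — not in any rule's target class → [v].
Rule 2 applies to /i/ (between /v/ and /r/: in an unstressed syllable) → [ə].
/r/ (between /i/ and /p/) is in the target of rule 3 but the environment (between two vowels) is not met → [r].
/p/ (between /r/ and /o/): no rule targets it → [p].
Rule 2 applies to /o/ (between /p/ and /v/: in an unstressed syllable) → [ə].
/v/ — not in any rule's target class → [v].

[əvəˈɾavərpəv]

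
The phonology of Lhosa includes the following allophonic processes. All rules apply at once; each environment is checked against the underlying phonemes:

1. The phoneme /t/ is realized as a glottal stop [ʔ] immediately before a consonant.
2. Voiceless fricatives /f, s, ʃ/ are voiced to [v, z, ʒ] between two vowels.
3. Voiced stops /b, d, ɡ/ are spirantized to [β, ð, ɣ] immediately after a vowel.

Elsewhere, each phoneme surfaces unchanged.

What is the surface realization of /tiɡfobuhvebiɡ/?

[tiɣfoβuhveβiɣ]

/t/ (word-initial) fails the environment for rule 1, so it stays [t].
/i/ (between /t/ and /ɡ/): no rule targets it → [i].
/ɡ/ (between /i/ and /f/) occurs immediately after a vowel → [ɣ] by rule 3.
/f/ (between /ɡ/ and /o/) is in the target of rule 2 but the environment (between two vowels) is not met → [f].
/o/ (between /f/ and /b/) is unaffected → [o].
/b/ (between /o/ and /u/): immediately after a vowel, so rule 3 applies → [β].
/u/ — not in any rule's target class → [u].
/h/ (between /u/ and /v/) is unaffected → [h].
/v/ stays [v].
/e/ — not in any rule's target class → [e].
/b/ (between /e/ and /i/): immediately after a vowel, so rule 3 applies → [β].
/i/ (between /b/ and /ɡ/): no rule targets it → [i].
Rule 3 applies to /ɡ/ (word-final: immediately after a vowel) → [ɣ].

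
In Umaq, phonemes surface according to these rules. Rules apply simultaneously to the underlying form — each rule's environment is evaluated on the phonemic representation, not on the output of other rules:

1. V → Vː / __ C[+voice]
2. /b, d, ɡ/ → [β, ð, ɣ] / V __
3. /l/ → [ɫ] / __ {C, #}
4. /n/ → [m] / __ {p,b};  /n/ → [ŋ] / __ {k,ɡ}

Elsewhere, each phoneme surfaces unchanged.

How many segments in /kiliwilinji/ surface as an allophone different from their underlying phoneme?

4

Segments that undergo a rule: /i/ → [iː] (rule 1); /i/ → [iː] (rule 1); /i/ → [iː] (rule 1); /i/ → [iː] (rule 1).
All other segments surface unchanged.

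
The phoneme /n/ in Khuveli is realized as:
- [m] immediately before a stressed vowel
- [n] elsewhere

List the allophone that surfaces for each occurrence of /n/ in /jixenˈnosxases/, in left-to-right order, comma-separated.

[n], [m]

Occurrence 1 (position 5): no conditioning environment matches → elsewhere allophone [n].
Occurrence 2 (position 6): immediately before a stressed vowel → [m].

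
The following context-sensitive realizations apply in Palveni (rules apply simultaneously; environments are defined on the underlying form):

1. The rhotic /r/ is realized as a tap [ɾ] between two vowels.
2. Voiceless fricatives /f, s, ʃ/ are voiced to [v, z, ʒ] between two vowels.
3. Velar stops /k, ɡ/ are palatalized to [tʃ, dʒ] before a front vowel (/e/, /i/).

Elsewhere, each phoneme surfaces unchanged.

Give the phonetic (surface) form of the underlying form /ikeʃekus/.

/i/ (word-initial) is unaffected → [i].
/k/ (between /i/ and /e/) occurs before a front vowel → [tʃ] by rule 3.
/e/ (between /k/ and /ʃ/) is unaffected → [e].
Rule 2 applies to /ʃ/ (between /e/ and /e/: between two vowels) → [ʒ].
/e/ (between /ʃ/ and /k/) is unaffected → [e].
/k/ (between /e/ and /u/): rule 3 targets it, but not before a front vowel → unchanged [k].
/u/ — not in any rule's target class → [u].
/s/ (word-final) is in the target of rule 2 but the environment (between two vowels) is not met → [s].

[itʃeʒekus]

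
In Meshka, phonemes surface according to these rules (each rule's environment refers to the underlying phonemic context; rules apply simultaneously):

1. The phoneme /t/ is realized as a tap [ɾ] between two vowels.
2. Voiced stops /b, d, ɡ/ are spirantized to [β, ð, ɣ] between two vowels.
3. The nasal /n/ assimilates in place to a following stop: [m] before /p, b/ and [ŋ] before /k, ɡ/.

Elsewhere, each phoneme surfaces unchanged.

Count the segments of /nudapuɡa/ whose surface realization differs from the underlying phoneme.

Segments that undergo a rule: /d/ → [ð] (rule 2); /ɡ/ → [ɣ] (rule 2).
All other segments surface unchanged.

2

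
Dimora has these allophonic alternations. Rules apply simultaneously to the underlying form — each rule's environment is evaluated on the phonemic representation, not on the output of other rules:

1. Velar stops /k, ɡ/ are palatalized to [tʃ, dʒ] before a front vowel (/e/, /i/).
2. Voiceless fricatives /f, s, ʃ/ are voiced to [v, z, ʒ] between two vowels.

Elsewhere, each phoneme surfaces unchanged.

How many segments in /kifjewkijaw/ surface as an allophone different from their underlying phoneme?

Segments that undergo a rule: /k/ → [tʃ] (rule 1); /k/ → [tʃ] (rule 1).
All other segments surface unchanged.

2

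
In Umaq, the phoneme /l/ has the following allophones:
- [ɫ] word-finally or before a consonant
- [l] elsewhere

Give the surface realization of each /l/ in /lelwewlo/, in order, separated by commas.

Occurrence 1 (position 1): no conditioning environment matches → elsewhere allophone [l].
Occurrence 2 (position 3): word-finally or before a consonant → [ɫ].
Occurrence 3 (position 7): no conditioning environment matches → elsewhere allophone [l].

[l], [ɫ], [l]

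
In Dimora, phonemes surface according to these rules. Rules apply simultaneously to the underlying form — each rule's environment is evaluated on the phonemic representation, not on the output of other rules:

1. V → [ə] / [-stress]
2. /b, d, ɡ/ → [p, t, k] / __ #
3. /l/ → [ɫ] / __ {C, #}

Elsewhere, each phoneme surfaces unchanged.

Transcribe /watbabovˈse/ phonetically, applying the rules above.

[wətbəbəvˈse]

/w/ (word-initial) is unaffected → [w].
/a/ (between /w/ and /t/) occurs in an unstressed syllable → [ə] by rule 1.
/t/ stays [t].
/b/ — between /t/ and /a/; rule 2 does not apply here → [b].
/a/ (between /b/ and /b/): in an unstressed syllable, so rule 1 applies → [ə].
/b/ (between /a/ and /o/) fails the environment for rule 2, so it stays [b].
/o/ meets the environment for rule 1 (in an unstressed syllable) → [ə].
/v/ — not in any rule's target class → [v].
/s/ — not in any rule's target class → [s].
/e/ (word-final) fails the environment for rule 1, so it stays [e].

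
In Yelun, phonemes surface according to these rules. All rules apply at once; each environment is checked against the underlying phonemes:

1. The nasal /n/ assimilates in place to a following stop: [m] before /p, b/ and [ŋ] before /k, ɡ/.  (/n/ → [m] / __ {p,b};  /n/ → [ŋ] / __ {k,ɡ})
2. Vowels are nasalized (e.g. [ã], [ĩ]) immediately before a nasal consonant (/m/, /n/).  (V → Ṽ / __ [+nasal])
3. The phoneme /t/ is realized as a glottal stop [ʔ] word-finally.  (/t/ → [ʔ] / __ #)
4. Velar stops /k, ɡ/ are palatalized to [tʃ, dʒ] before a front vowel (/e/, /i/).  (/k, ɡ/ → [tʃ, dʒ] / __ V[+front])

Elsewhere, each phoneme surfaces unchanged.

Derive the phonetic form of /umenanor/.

[ũmẽnãnor]

/u/ meets the environment for rule 2 (before a nasal consonant) → [ũ].
/m/ (between /u/ and /e/) is unaffected → [m].
/e/ (between /m/ and /n/): before a nasal consonant, so rule 2 applies → [ẽ].
/n/ (between /e/ and /a/) is in the target of rule 1 but the environment (before a labial or velar stop) is not met → [n].
/a/ (between /n/ and /n/) occurs before a nasal consonant → [ã] by rule 2.
/n/ (between /a/ and /o/) fails the environment for rule 1, so it stays [n].
/o/ — between /n/ and /r/; rule 2 does not apply here → [o].
/r/ — not in any rule's target class → [r].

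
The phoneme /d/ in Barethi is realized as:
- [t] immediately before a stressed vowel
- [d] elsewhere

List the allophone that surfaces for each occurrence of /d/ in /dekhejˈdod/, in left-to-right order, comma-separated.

Occurrence 1 (position 1): no conditioning environment matches → elsewhere allophone [d].
Occurrence 2 (position 7): immediately before a stressed vowel → [t].
Occurrence 3 (position 9): no conditioning environment matches → elsewhere allophone [d].

[d], [t], [d]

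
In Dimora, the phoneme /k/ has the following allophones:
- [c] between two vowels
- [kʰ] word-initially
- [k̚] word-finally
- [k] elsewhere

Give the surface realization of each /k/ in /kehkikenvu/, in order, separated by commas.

Occurrence 1 (position 1): word-initially → [kʰ].
Occurrence 2 (position 4): no conditioning environment matches → elsewhere allophone [k].
Occurrence 3 (position 6): between two vowels → [c].

[kʰ], [k], [c]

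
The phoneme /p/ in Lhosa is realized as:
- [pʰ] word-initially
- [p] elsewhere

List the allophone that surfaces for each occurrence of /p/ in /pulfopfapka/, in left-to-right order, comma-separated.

[pʰ], [p], [p]

Occurrence 1 (position 1): word-initially → [pʰ].
Occurrence 2 (position 6): no conditioning environment matches → elsewhere allophone [p].
Occurrence 3 (position 9): no conditioning environment matches → elsewhere allophone [p].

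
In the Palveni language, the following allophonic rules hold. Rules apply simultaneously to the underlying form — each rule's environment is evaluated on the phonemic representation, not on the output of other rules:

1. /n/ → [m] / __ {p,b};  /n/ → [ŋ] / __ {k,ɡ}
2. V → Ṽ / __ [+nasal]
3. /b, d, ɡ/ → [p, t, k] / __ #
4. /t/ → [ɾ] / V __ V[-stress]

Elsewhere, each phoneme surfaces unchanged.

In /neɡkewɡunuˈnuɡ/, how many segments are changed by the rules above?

3

Segments that undergo a rule: /u/ → [ũ] (rule 2); /u/ → [ũ] (rule 2); /ɡ/ → [k] (rule 3).
All other segments surface unchanged.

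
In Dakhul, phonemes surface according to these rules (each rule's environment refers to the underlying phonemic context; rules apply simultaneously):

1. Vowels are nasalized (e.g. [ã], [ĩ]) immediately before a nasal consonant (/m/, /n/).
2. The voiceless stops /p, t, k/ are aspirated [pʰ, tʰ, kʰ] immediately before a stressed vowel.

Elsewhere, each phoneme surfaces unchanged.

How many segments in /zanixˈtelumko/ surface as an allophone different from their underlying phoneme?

3

Segments that undergo a rule: /a/ → [ã] (rule 1); /t/ → [tʰ] (rule 2); /u/ → [ũ] (rule 1).
All other segments surface unchanged.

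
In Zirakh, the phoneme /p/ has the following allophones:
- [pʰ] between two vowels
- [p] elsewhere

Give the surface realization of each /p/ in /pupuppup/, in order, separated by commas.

Occurrence 1 (position 1): no conditioning environment matches → elsewhere allophone [p].
Occurrence 2 (position 3): between two vowels → [pʰ].
Occurrence 3 (position 5): no conditioning environment matches → elsewhere allophone [p].
Occurrence 4 (position 6): no conditioning environment matches → elsewhere allophone [p].
Occurrence 5 (position 8): no conditioning environment matches → elsewhere allophone [p].

[p], [pʰ], [p], [p], [p]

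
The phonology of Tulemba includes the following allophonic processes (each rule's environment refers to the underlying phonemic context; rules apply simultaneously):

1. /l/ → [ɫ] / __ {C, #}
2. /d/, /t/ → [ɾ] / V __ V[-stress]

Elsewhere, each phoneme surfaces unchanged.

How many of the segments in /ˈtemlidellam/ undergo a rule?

Segments that undergo a rule: /d/ → [ɾ] (rule 2); /l/ → [ɫ] (rule 1).
All other segments surface unchanged.

2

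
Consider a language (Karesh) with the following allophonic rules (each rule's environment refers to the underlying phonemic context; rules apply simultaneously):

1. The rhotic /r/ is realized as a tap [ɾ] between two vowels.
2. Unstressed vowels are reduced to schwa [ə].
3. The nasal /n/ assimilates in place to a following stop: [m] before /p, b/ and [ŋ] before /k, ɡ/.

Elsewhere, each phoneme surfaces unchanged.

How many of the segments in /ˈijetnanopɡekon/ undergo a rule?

Segments that undergo a rule: /e/ → [ə] (rule 2); /a/ → [ə] (rule 2); /o/ → [ə] (rule 2); /e/ → [ə] (rule 2); /o/ → [ə] (rule 2).
All other segments surface unchanged.

5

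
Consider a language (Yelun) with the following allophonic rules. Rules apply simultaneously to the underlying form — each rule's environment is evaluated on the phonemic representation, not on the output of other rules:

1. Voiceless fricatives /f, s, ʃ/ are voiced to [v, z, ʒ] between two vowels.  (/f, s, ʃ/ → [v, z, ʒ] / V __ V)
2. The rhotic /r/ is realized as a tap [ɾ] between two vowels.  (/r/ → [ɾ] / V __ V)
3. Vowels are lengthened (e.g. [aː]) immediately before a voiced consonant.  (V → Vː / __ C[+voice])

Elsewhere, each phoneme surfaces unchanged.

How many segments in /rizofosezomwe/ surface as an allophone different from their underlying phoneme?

5

Segments that undergo a rule: /i/ → [iː] (rule 3); /f/ → [v] (rule 1); /s/ → [z] (rule 1); /e/ → [eː] (rule 3); /o/ → [oː] (rule 3).
All other segments surface unchanged.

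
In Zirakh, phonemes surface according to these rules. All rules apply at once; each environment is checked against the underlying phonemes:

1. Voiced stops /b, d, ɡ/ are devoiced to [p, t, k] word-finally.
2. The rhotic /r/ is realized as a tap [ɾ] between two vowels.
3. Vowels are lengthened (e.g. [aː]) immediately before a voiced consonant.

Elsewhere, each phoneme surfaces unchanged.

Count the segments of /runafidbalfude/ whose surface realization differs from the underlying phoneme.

Segments that undergo a rule: /u/ → [uː] (rule 3); /i/ → [iː] (rule 3); /a/ → [aː] (rule 3); /u/ → [uː] (rule 3).
All other segments surface unchanged.

4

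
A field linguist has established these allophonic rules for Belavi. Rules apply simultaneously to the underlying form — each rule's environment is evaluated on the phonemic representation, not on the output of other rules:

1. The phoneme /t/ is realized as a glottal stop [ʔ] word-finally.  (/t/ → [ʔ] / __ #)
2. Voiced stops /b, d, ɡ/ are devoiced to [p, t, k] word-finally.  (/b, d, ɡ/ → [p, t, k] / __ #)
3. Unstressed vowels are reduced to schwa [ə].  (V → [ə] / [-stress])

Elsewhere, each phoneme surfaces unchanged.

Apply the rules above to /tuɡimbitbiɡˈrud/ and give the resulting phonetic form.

/t/ (word-initial) fails the environment for rule 1, so it stays [t].
/u/ (between /t/ and /ɡ/): in an unstressed syllable, so rule 3 applies → [ə].
/ɡ/ — between /u/ and /i/; rule 2 does not apply here → [ɡ].
/i/ (between /ɡ/ and /m/): in an unstressed syllable, so rule 3 applies → [ə].
/m/ (between /i/ and /b/) is unaffected → [m].
/b/ (between /m/ and /i/) is in the target of rule 2 but the environment (word-finally) is not met → [b].
/i/ — between /b/ and /t/, in an unstressed syllable — surfaces as [ə] (rule 3).
/t/ (between /i/ and /b/) is in the target of rule 1 but the environment (word-finally) is not met → [t].
/b/ (between /t/ and /i/): rule 2 targets it, but not word-finally → unchanged [b].
/i/ meets the environment for rule 3 (in an unstressed syllable) → [ə].
/ɡ/ (between /i/ and /r/) fails the environment for rule 2, so it stays [ɡ].
/r/ stays [r].
/u/ (between /r/ and /d/) fails the environment for rule 3, so it stays [u].
/d/ (word-final): word-finally, so rule 2 applies → [t].

[təɡəmbətbəɡˈrut]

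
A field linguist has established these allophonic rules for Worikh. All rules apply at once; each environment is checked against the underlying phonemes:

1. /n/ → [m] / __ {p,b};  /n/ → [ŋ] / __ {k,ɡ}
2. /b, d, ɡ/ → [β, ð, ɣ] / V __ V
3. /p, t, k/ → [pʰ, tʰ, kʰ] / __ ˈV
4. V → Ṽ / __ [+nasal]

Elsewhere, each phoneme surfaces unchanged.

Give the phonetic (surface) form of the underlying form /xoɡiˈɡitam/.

/x/ (word-initial): no rule targets it → [x].
/o/ (between /x/ and /ɡ/) fails the environment for rule 4, so it stays [o].
/ɡ/ (between /o/ and /i/) occurs between two vowels → [ɣ] by rule 2.
/i/ (between /ɡ/ and /ɡ/) fails the environment for rule 4, so it stays [i].
/ɡ/ meets the environment for rule 2 (between two vowels) → [ɣ].
/i/ — between /ɡ/ and /t/; rule 4 does not apply here → [i].
/t/ (between /i/ and /a/): rule 3 targets it, but not immediately before a stressed vowel → unchanged [t].
/a/ (between /t/ and /m/): before a nasal consonant, so rule 4 applies → [ã].
/m/ (word-final): no rule targets it → [m].

[xoɣiˈɣitãm]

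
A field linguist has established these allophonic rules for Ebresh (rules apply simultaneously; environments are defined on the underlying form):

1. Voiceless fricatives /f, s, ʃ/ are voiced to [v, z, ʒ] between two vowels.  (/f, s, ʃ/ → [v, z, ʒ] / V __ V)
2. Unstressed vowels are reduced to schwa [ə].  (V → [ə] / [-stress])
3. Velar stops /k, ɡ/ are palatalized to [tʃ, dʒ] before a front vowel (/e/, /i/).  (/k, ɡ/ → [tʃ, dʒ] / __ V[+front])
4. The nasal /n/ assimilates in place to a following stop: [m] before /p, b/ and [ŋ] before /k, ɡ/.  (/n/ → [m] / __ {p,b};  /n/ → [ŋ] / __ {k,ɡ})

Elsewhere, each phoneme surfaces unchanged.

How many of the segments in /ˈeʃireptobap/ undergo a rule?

5

Segments that undergo a rule: /ʃ/ → [ʒ] (rule 1); /i/ → [ə] (rule 2); /e/ → [ə] (rule 2); /o/ → [ə] (rule 2); /a/ → [ə] (rule 2).
All other segments surface unchanged.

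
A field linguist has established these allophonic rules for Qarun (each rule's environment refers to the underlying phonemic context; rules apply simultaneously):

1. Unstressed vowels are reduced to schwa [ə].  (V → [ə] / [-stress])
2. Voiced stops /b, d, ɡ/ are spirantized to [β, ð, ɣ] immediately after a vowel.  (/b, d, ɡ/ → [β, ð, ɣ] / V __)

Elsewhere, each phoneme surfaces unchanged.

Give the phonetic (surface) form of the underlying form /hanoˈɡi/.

/h/ (word-initial) is unaffected → [h].
/a/ (between /h/ and /n/): in an unstressed syllable, so rule 1 applies → [ə].
/n/ (between /a/ and /o/): no rule targets it → [n].
/o/ (between /n/ and /ɡ/): in an unstressed syllable, so rule 1 applies → [ə].
/ɡ/ — between /o/ and /i/, immediately after a vowel — surfaces as [ɣ] (rule 2).
/i/ (word-final) fails the environment for rule 1, so it stays [i].

[hənəˈɣi]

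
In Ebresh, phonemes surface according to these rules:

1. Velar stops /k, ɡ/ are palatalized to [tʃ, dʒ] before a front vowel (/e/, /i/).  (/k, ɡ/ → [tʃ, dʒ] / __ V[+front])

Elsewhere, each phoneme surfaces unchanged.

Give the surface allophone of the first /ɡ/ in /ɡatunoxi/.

[ɡ]

/ɡ/ — word-initial; rule 1 does not apply here → [ɡ].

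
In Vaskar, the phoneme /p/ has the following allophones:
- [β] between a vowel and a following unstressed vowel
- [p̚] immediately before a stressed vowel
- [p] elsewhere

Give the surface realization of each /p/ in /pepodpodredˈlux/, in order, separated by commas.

Occurrence 1 (position 1): no conditioning environment matches → elsewhere allophone [p].
Occurrence 2 (position 3): between a vowel and a following unstressed vowel → [β].
Occurrence 3 (position 6): no conditioning environment matches → elsewhere allophone [p].

[p], [β], [p]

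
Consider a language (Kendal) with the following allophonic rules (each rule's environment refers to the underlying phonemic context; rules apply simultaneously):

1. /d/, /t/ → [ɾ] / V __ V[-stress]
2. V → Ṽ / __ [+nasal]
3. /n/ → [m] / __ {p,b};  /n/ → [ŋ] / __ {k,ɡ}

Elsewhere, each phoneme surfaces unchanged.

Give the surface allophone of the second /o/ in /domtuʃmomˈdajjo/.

/o/ — between /m/ and /m/, before a nasal consonant — surfaces as [õ] (rule 2).

[õ]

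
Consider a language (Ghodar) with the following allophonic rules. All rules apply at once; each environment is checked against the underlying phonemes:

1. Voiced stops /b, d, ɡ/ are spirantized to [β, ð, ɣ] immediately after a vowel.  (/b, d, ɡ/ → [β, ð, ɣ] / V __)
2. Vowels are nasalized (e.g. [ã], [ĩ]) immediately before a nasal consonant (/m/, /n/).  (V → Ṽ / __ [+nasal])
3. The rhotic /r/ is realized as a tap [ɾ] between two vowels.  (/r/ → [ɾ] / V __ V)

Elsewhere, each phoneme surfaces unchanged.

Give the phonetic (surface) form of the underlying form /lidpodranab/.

/i/ (between /l/ and /d/): rule 2 targets it, but not before a nasal consonant → unchanged [i].
/d/ (between /i/ and /p/): immediately after a vowel, so rule 1 applies → [ð].
/o/ (between /p/ and /d/) fails the environment for rule 2, so it stays [o].
/d/ meets the environment for rule 1 (immediately after a vowel) → [ð].
/r/ — between /d/ and /a/; rule 3 does not apply here → [r].
Rule 2 applies to /a/ (between /r/ and /n/: before a nasal consonant) → [ã].
/a/ (between /n/ and /b/): rule 2 targets it, but not before a nasal consonant → unchanged [a].
Rule 1 applies to /b/ (word-final: immediately after a vowel) → [β].

[liðpoðrãnaβ]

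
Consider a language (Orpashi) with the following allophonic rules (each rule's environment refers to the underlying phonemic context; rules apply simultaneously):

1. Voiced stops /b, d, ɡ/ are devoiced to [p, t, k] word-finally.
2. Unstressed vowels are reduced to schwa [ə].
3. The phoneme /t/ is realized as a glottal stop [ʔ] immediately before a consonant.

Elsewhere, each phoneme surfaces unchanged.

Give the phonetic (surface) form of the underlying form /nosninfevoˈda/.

/n/ — not in any rule's target class → [n].
/o/ (between /n/ and /s/): in an unstressed syllable, so rule 2 applies → [ə].
/s/ stays [s].
/n/ — not in any rule's target class → [n].
/i/ (between /n/ and /n/): in an unstressed syllable, so rule 2 applies → [ə].
/n/ stays [n].
/f/ (between /n/ and /e/): no rule targets it → [f].
/e/ (between /f/ and /v/): in an unstressed syllable, so rule 2 applies → [ə].
/v/ (between /e/ and /o/): no rule targets it → [v].
Rule 2 applies to /o/ (between /v/ and /d/: in an unstressed syllable) → [ə].
/d/ — between /o/ and /a/; rule 1 does not apply here → [d].
/a/ (word-final): rule 2 targets it, but not in an unstressed syllable → unchanged [a].

[nəsnənfəvəˈda]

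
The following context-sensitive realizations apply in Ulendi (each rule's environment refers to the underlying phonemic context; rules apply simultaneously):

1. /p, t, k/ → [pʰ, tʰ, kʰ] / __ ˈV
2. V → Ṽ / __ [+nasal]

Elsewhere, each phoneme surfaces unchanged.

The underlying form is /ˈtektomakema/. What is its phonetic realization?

/t/ meets the environment for rule 1 (immediately before a stressed vowel) → [tʰ].
/e/ (between /t/ and /k/): rule 2 targets it, but not before a nasal consonant → unchanged [e].
/k/ (between /e/ and /t/): rule 1 targets it, but not immediately before a stressed vowel → unchanged [k].
/t/ — between /k/ and /o/; rule 1 does not apply here → [t].
/o/ meets the environment for rule 2 (before a nasal consonant) → [õ].
/m/ stays [m].
/a/ — between /m/ and /k/; rule 2 does not apply here → [a].
/k/ (between /a/ and /e/) fails the environment for rule 1, so it stays [k].
Rule 2 applies to /e/ (between /k/ and /m/: before a nasal consonant) → [ẽ].
/m/ (between /e/ and /a/) is unaffected → [m].
/a/ — word-final; rule 2 does not apply here → [a].

[ˈtʰektõmakẽma]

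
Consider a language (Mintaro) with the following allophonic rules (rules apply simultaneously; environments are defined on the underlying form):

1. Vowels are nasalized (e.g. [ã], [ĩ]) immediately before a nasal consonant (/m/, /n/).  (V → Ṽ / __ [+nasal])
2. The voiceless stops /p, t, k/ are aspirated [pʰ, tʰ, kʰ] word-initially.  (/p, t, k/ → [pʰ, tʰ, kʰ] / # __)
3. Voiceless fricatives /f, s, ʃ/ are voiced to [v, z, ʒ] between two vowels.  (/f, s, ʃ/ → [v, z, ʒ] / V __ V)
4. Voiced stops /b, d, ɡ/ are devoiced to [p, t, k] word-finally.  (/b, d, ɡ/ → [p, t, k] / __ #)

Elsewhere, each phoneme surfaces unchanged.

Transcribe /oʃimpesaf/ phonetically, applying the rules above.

/o/ (word-initial) fails the environment for rule 1, so it stays [o].
/ʃ/ (between /o/ and /i/) occurs between two vowels → [ʒ] by rule 3.
Rule 1 applies to /i/ (between /ʃ/ and /m/: before a nasal consonant) → [ĩ].
/m/ — not in any rule's target class → [m].
/p/ (between /m/ and /e/): rule 2 targets it, but not word-initially → unchanged [p].
/e/ — between /p/ and /s/; rule 1 does not apply here → [e].
/s/ (between /e/ and /a/) occurs between two vowels → [z] by rule 3.
/a/ — between /s/ and /f/; rule 1 does not apply here → [a].
/f/ (word-final) is in the target of rule 3 but the environment (between two vowels) is not met → [f].

[oʒĩmpezaf]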